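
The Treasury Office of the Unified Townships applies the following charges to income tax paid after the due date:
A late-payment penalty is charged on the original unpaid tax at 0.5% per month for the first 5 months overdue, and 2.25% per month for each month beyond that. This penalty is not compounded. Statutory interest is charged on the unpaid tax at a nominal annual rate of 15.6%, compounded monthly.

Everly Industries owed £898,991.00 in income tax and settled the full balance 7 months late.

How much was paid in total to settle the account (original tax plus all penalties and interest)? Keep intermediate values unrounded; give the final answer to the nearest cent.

Penalty, months 1–5: 5 × 0.5% × £898,991.00 = £22,474.78…
Penalty, months 6–7: 2 × 2.25% × £898,991.00 = £40,454.60…
Interest (15.6%/yr ÷ 12 = 1.3%/month): £898,991.00 × ((1 + 0.013)^7 − 1) = £85,068.7337…
Total = £898,991.00 + £62,929.3700 + £85,068.7337… = £1,046,989.10

£1,046,989.10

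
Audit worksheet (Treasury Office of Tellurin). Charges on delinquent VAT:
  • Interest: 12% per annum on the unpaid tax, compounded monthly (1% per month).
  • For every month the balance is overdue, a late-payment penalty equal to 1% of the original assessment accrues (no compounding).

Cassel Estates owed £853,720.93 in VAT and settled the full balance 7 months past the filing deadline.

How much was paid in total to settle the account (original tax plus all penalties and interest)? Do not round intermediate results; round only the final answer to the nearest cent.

Late-payment penalty: 7 × 1% × £853,720.93 = £59,760.47…
Interest: £853,720.93 × ((1 + 0.01)^7 − 1) = £853,720.93 × 0.0721354… = £61,583.4599…
Total = £853,720.93 + £59,760.4651 + £61,583.4599… = £975,064.85

£975,064.85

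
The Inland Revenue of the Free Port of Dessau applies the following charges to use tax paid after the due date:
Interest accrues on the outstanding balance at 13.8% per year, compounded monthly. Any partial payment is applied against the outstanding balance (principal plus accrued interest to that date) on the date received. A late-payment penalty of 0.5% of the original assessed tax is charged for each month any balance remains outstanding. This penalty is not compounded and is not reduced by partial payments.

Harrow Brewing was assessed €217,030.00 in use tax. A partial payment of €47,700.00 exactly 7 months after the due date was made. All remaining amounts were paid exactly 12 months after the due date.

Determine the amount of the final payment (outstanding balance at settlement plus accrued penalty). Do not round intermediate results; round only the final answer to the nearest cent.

€211,464.25

Monthly rate = 13.8% ÷ 12 = 1.15%
Balance at month 7: €217,030.0000 × (1 + 0.0115)^7 = €235,115.3480…
After €47,700.00 payment: €235,115.3480… − €47,700.00 = €187,415.3480…
Balance at month 12: €187,415.3480… × (1 + 0.0115)^5 = €198,442.4541…
Penalty: 12 × 0.5% × €217,030.00 = €13,021.80
Final settlement = outstanding balance + penalty = €198,442.4541… + €13,021.80 = €211,464.25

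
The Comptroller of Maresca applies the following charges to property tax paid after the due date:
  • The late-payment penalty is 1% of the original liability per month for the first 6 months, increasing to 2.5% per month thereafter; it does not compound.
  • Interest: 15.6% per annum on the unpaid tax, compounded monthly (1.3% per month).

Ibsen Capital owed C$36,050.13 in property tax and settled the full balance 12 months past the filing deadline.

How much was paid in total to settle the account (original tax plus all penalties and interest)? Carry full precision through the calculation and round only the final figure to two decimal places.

C$49,664.53

Penalty, months 1–6: 6 × 1% × C$36,050.13 = C$2,163.01…
Penalty, months 7–12: 6 × 2.5% × C$36,050.13 = C$5,407.52…
Interest: C$36,050.13 × ((1 + 0.013)^12 − 1) = C$36,050.13 × 0.1676518… = C$6,043.8683…
Total = C$36,050.13 + C$7,570.5273 + C$6,043.8683… = C$49,664.53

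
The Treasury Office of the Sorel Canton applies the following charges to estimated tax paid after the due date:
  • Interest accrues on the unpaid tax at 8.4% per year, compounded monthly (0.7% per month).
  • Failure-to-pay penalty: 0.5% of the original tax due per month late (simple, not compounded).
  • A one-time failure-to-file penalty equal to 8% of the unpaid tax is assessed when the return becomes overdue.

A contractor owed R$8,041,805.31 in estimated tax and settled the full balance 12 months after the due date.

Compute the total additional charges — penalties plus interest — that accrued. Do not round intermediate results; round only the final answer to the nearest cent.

R$1,827,988.09

Failure-to-file penalty: 8% × R$8,041,805.31 = R$643,344.42…
Failure-to-pay penalty: 12 × 0.5% × R$8,041,805.31 = R$482,508.32…
Interest: R$8,041,805.31 × ((1 + 0.007)^12 − 1) = R$8,041,805.31 × 0.0873107… = R$702,135.3446…
Penalties + interest = R$1,125,852.7434 + R$702,135.3446… = R$1,827,988.09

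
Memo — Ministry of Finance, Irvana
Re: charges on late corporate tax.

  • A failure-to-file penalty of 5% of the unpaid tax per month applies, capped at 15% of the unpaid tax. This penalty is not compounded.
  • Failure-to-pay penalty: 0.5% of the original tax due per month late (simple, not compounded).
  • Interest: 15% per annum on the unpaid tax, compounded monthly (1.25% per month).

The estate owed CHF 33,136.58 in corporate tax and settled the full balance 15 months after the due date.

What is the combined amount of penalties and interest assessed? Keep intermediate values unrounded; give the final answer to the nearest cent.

CHF 14,243.07

Failure-to-file: 15 × 5% × CHF 33,136.58 = CHF 24,852.44…, capped at 15% × CHF 33,136.58 = CHF 4,970.49…
Failure-to-pay penalty = 0.5% × CHF 33,136.58 × 15 mo = CHF 2,485.24…
Interest: CHF 33,136.58 × ((1 + 0.0125)^15 − 1) = CHF 33,136.58 × 0.2048292… = CHF 6,787.3386…
Penalties + interest = CHF 7,455.7305 + CHF 6,787.3386… = CHF 14,243.07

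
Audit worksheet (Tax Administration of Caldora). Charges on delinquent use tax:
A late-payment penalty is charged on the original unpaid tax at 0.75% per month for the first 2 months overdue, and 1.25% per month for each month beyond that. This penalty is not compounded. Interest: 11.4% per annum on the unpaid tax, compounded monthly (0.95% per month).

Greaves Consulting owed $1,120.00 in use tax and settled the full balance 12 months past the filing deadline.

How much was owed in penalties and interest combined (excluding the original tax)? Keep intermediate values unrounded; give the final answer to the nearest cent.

$291.37

Penalty, months 1–2: 2 × 0.75% × $1,120.00 = $16.80
Penalty, months 3–12: 10 × 1.25% × $1,120.00 = $140.00
Interest: $1,120.00 × ((1 + 0.0095)^12 − 1) = $1,120.00 × 0.1201492… = $134.5671…
Penalties + interest = $156.8000 + $134.5671… = $291.37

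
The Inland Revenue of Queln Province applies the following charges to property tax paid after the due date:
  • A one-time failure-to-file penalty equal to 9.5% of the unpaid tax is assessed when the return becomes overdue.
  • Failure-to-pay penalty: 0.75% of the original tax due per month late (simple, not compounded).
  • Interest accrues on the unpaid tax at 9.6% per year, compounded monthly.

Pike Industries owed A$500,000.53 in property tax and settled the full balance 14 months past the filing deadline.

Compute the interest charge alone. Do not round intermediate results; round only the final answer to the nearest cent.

A$59,007.33

Interest (9.6%/yr ÷ 12 = 0.8%/month): A$500,000.53 × ((1 + 0.008)^14 − 1) = A$59,007.3298…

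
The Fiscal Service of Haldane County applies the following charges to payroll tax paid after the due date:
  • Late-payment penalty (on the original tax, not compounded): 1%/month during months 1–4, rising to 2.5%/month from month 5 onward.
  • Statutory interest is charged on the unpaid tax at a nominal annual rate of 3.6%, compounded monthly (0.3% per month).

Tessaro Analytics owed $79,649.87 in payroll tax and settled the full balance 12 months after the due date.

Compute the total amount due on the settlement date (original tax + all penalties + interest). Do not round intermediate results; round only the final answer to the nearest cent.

$101,681.02

Penalty, months 1–4: 4 × 1% × $79,649.87 = $3,185.99…
Penalty, months 5–12: 8 × 2.5% × $79,649.87 = $15,929.97…
Interest: $79,649.87 × ((1 + 0.003)^12 − 1) = $79,649.87 × 0.0366000… = $2,915.1837…
Total = $79,649.87 + $19,115.9688 + $2,915.1837… = $101,681.02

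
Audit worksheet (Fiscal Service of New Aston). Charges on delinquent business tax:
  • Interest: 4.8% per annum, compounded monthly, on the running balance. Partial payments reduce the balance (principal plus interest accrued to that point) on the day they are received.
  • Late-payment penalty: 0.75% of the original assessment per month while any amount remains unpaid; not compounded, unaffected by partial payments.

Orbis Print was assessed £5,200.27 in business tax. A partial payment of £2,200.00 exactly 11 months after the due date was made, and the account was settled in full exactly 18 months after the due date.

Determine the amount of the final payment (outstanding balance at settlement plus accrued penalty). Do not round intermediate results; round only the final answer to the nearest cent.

Monthly rate = 4.8% ÷ 12 = 0.4%
Balance at month 11: £5,200.2700 × (1 + 0.004)^11 = £5,433.7135…
After £2,200.00 payment: £5,433.7135… − £2,200.00 = £3,233.7135…
Balance at month 18: £3,233.7135… × (1 + 0.004)^7 = £3,325.3513…
Penalty: 18 × 0.75% × £5,200.27 = £702.04…
Final settlement = outstanding balance + penalty = £3,325.3513… + £702.04… = £4,027.39

£4,027.39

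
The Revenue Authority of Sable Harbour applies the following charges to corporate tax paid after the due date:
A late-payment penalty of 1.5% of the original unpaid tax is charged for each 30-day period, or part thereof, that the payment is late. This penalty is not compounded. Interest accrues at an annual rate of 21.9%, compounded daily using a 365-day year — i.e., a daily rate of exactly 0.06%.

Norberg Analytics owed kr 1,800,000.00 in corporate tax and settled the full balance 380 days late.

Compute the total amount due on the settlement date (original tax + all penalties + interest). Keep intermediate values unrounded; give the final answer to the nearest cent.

Penalty periods: ⌈380/30⌉ = 13; penalty = 13 × 1.5% × kr 1,800,000.00 = kr 351,000.00
Interest: kr 1,800,000.00 × ((1 + 0.0006)^380 − 1) = kr 1,800,000.00 × 0.25599945… = kr 460,799.0037…
Total = kr 1,800,000.00 + kr 351,000.0000 + kr 460,799.0037… = kr 2,611,799.00

kr 2,611,799.00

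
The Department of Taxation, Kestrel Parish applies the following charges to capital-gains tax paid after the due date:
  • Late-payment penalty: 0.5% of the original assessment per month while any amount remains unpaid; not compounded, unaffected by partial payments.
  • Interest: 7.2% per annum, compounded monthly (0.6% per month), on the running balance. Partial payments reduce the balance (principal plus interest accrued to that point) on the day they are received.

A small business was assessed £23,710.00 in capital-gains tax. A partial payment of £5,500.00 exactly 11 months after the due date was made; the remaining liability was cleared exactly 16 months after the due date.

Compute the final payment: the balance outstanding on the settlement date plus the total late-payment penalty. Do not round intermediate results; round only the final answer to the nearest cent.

£22,321.32

Balance at month 11: £23,710.0000 × (1 + 0.006)^11 = £25,322.6611…
After £5,500.00 payment: £25,322.6611… − £5,500.00 = £19,822.6611…
Balance at month 16: £19,822.6611… × (1 + 0.006)^5 = £20,424.5200…
Penalty: 16 × 0.5% × £23,710.00 = £1,896.80
Final settlement = outstanding balance + penalty = £20,424.5200… + £1,896.80 = £22,321.32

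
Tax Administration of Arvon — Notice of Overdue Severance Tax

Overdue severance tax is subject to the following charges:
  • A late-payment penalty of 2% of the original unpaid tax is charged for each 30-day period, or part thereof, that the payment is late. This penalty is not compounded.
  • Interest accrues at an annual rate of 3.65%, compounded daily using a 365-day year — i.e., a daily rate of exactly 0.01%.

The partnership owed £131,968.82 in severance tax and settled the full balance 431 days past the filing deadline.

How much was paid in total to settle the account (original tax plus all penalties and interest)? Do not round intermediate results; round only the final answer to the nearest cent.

Penalty periods: ⌈431/30⌉ = 15; penalty = 15 × 2% × £131,968.82 = £39,590.65…
Interest: £131,968.82 × ((1 + 0.0001)^431 − 1) = £131,968.82 × 0.04404004… = £5,811.9127…
Total = £131,968.82 + £39,590.6460 + £5,811.9127… = £177,371.38

£177,371.38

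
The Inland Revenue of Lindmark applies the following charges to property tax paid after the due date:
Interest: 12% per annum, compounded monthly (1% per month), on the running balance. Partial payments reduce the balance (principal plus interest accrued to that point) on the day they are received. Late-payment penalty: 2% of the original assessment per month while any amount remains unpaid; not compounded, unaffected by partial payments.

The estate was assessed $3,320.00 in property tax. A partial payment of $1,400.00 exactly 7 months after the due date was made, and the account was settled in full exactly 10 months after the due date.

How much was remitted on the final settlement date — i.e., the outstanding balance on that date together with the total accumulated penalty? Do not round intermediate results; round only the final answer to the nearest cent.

$2,888.92

Balance at month 7: $3,320.0000 × (1 + 0.01)^7 = $3,559.4894…
After $1,400.00 payment: $3,559.4894… − $1,400.00 = $2,159.4894…
Balance at month 10: $2,159.4894… × (1 + 0.01)^3 = $2,224.9241…
Penalty: 10 × 2% × $3,320.00 = $664.00
Final settlement = outstanding balance + penalty = $2,224.9241… + $664.00 = $2,888.92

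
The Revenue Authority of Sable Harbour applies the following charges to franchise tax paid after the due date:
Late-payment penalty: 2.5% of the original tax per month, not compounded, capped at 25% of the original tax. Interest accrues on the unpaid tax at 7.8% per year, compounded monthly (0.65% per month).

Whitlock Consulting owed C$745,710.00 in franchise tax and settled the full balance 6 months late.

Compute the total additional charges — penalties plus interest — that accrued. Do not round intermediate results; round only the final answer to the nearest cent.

C$141,415.90

Penalty: 6 × 2.5% × C$745,710.00 = C$111,856.50 (below the 25% cap of C$186,427.50)
Interest: C$745,710.00 × ((1 + 0.0065)^6 − 1) = C$745,710.00 × 0.0396393… = C$29,559.3995…
Penalties + interest = C$111,856.5000 + C$29,559.3995… = C$141,415.90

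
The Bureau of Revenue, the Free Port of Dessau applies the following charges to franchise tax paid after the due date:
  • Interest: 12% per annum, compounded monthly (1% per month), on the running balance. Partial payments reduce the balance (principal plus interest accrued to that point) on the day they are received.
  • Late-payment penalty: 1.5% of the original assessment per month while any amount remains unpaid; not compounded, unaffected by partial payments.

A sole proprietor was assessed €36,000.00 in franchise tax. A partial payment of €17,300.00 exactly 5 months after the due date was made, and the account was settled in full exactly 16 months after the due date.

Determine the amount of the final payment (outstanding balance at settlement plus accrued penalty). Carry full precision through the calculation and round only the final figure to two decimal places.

Balance at month 5: €36,000.0000 × (1 + 0.01)^5 = €37,836.3618…
After €17,300.00 payment: €37,836.3618… − €17,300.00 = €20,536.3618…
Balance at month 16: €20,536.3618… × (1 + 0.01)^11 = €22,911.7688…
Penalty: 16 × 1.5% × €36,000.00 = €8,640.00
Final settlement = outstanding balance + penalty = €22,911.7688… + €8,640.00 = €31,551.77

€31,551.77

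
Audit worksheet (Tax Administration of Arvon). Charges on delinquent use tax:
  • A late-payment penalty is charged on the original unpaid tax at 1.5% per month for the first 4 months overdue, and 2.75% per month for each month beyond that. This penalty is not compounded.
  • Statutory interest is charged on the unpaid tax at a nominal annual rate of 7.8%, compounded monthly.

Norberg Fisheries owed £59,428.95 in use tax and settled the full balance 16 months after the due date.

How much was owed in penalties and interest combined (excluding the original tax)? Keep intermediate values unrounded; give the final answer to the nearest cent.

Penalty, months 1–4: 4 × 1.5% × £59,428.95 = £3,565.74…
Penalty, months 5–16: 12 × 2.75% × £59,428.95 = £19,611.55…
Interest (7.8%/yr ÷ 12 = 0.65%/month): £59,428.95 × ((1 + 0.0065)^16 − 1) = £6,491.2513…
Penalties + interest = £23,177.2905 + £6,491.2513… = £29,668.54

£29,668.54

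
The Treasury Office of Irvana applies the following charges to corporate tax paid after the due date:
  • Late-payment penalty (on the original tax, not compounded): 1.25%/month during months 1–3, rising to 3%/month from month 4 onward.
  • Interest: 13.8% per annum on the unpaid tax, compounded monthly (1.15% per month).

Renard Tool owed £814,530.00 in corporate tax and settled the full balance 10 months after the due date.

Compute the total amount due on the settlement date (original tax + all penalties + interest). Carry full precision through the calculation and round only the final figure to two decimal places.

£1,114,796.29

Penalty, months 1–3: 3 × 1.25% × £814,530.00 = £30,544.88…
Penalty, months 4–10: 7 × 3% × £814,530.00 = £171,051.30
Interest: £814,530.00 × ((1 + 0.0115)^10 − 1) = £814,530.00 × 0.1211375… = £98,670.1108…
Total = £814,530.00 + £201,596.1750 + £98,670.1108… = £1,114,796.29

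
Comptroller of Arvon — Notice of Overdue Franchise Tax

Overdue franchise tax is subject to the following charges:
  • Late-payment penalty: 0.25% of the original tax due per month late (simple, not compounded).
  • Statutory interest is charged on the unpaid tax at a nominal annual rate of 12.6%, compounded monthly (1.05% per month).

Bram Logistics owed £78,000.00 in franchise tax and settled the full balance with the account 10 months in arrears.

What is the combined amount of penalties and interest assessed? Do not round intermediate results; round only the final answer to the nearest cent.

£10,538.01

Late-payment penalty = 0.25% × £78,000.00 × 10 mo = £1,950.00
Interest: £78,000.00 × ((1 + 0.0105)^10 − 1) = £78,000.00 × 0.1101028… = £8,588.0145…
Penalties + interest = £1,950.0000 + £8,588.0145… = £10,538.01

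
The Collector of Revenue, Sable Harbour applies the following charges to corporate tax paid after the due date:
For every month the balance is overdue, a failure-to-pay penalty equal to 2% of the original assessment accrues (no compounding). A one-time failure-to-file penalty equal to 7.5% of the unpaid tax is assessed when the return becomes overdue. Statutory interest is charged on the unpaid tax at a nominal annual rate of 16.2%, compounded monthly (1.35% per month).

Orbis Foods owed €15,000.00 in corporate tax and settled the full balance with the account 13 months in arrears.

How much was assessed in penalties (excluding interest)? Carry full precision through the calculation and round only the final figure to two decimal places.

€5,025.00

Failure-to-file penalty: 7.5% × €15,000.00 = €1,125.00
Failure-to-pay penalty = 2% × €15,000.00 × 13 mo = €3,900.00
Total penalty = €1,125.00 + €3,900.00 = €5,025.00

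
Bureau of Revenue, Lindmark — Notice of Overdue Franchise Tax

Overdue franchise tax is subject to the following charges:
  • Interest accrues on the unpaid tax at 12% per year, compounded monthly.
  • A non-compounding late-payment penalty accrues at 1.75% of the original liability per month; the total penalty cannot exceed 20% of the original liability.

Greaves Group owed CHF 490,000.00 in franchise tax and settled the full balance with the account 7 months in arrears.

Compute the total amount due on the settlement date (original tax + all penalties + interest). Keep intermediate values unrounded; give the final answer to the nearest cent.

CHF 585,371.32

Penalty: 7 × 1.75% × CHF 490,000.00 = CHF 60,025.00 (below the 20% cap of CHF 98,000.00)
Interest (12%/yr ÷ 12 = 1%/month): CHF 490,000.00 × ((1 + 0.01)^7 − 1) = CHF 35,346.3225…
Total = CHF 490,000.00 + CHF 60,025.0000 + CHF 35,346.3225… = CHF 585,371.32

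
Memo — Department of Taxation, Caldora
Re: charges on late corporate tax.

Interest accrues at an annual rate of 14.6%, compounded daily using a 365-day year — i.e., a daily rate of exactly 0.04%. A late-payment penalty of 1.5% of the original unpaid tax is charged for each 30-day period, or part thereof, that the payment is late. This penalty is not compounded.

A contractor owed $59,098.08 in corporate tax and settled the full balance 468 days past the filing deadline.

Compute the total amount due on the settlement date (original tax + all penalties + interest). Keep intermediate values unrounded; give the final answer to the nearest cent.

$85,445.38

Penalty periods: ⌈468/30⌉ = 16; penalty = 16 × 1.5% × $59,098.08 = $14,183.54…
Interest: $59,098.08 × ((1 + 0.0004)^468 − 1) = $59,098.08 × 0.20582330… = $12,163.7618…
Total = $59,098.08 + $14,183.5392 + $12,163.7618… = $85,445.38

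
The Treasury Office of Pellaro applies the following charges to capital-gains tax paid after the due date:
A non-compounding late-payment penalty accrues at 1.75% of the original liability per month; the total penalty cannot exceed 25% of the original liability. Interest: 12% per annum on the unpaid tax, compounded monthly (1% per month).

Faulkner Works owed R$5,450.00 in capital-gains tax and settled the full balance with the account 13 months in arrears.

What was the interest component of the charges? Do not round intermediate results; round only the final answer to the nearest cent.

Interest: R$5,450.00 × ((1 + 0.01)^13 − 1) = R$5,450.00 × 0.1380933… = R$752.6084…

R$752.61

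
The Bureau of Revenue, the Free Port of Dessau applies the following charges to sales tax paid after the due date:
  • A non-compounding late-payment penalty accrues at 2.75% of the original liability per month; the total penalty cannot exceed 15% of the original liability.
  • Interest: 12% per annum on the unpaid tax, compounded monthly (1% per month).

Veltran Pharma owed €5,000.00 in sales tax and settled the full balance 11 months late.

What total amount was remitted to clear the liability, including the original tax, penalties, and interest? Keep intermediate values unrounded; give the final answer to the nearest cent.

Penalty (uncapped): 11 × 2.75% × €5,000.00 = €1,512.50; cap = 15% × €5,000.00 = €750.00 → penalty = €750.00
Interest: €5,000.00 × ((1 + 0.01)^11 − 1) = €5,000.00 × 0.1156683… = €578.3417…
Total = €5,000.00 + €750.0000 + €578.3417… = €6,328.34

€6,328.34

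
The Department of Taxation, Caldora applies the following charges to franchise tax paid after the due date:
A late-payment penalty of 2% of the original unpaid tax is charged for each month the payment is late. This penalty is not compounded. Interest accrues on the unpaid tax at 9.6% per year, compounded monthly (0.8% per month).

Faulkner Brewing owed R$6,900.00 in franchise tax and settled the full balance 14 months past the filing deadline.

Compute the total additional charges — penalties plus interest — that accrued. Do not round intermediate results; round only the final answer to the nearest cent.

R$2,746.30

Late-payment penalty: 14 × 2% × R$6,900.00 = R$1,932.00
Interest: R$6,900.00 × ((1 + 0.008)^14 − 1) = R$6,900.00 × 0.1180145… = R$814.3003…
Penalties + interest = R$1,932.0000 + R$814.3003… = R$2,746.30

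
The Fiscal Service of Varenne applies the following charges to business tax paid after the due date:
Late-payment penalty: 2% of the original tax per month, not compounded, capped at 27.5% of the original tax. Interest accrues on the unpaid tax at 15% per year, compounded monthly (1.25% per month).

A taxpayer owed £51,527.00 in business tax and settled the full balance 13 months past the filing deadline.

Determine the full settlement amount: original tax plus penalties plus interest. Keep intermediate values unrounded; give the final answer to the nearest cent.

£73,954.85

Penalty: 13 × 2% × £51,527.00 = £13,397.02 (below the 27.5% cap of £14,169.93…)
Interest: £51,527.00 × ((1 + 0.0125)^13 − 1) = £51,527.00 × 0.1752639… = £9,030.8255…
Total = £51,527.00 + £13,397.0200 + £9,030.8255… = £73,954.85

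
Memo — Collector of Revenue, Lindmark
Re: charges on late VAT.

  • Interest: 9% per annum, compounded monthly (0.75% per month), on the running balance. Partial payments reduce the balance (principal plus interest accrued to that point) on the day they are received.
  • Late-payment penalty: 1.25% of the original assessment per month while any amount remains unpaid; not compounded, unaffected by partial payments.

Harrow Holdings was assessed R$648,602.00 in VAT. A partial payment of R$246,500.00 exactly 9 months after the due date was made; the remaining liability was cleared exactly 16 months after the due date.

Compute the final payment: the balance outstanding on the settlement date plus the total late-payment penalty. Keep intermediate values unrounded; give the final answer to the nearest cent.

Balance at month 9: R$648,602.0000 × (1 + 0.0075)^9 = R$693,719.2994…
After R$246,500.00 payment: R$693,719.2994… − R$246,500.00 = R$447,219.2994…
Balance at month 16: R$447,219.2994… × (1 + 0.0075)^7 = R$471,233.2437…
Penalty: 16 × 1.25% × R$648,602.00 = R$129,720.40
Final settlement = outstanding balance + penalty = R$471,233.2437… + R$129,720.40 = R$600,953.64

R$600,953.64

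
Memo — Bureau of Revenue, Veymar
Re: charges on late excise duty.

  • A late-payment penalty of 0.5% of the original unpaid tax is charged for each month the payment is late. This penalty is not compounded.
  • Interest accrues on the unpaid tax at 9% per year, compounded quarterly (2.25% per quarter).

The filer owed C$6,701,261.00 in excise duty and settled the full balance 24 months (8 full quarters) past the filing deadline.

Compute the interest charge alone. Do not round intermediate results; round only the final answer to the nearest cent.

Interest: C$6,701,261.00 × ((1 + 0.0225)^8 − 1) = C$6,701,261.00 × 0.1948311… = C$1,305,614.3322…

C$1,305,614.33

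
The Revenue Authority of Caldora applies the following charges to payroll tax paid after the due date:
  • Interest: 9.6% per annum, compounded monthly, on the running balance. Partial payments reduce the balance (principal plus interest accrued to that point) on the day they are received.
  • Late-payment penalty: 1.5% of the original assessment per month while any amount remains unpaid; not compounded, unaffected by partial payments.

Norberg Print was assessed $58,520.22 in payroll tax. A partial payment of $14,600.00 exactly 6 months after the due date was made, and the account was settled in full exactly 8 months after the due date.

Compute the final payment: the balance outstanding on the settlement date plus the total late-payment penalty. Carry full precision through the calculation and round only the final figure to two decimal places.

$54,559.97

Monthly rate = 9.6% ÷ 12 = 0.8%
Balance at month 6: $58,520.2200 × (1 + 0.008)^6 = $61,385.9728…
After $14,600.00 payment: $61,385.9728… − $14,600.00 = $46,785.9728…
Balance at month 8: $46,785.9728… × (1 + 0.008)^2 = $47,537.5427…
Penalty: 8 × 1.5% × $58,520.22 = $7,022.43…
Final settlement = outstanding balance + penalty = $47,537.5427… + $7,022.43… = $54,559.97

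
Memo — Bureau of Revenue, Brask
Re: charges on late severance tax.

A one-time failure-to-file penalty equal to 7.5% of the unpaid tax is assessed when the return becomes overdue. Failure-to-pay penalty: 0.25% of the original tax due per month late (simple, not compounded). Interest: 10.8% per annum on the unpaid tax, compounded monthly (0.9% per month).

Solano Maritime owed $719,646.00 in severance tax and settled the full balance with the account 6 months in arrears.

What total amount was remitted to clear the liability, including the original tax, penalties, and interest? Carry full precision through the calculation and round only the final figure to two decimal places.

Failure-to-file penalty: 7.5% × $719,646.00 = $53,973.45
Failure-to-pay penalty = 0.25% × $719,646.00 × 6 mo = $10,794.69
Interest: $719,646.00 × ((1 + 0.009)^6 − 1) = $719,646.00 × 0.0552297… = $39,745.8174…
Total = $719,646.00 + $64,768.1400 + $39,745.8174… = $824,159.96

$824,159.96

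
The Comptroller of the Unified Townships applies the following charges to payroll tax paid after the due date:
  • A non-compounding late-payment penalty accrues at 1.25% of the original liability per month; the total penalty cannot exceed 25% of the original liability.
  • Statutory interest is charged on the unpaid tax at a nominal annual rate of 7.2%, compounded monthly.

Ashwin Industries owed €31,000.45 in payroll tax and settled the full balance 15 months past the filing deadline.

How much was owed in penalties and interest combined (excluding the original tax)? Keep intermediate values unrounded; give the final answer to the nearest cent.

€8,722.91

Penalty: 15 × 1.25% × €31,000.45 = €5,812.58… (below the 25% cap of €7,750.11…)
Interest (7.2%/yr ÷ 12 = 0.6%/month): €31,000.45 × ((1 + 0.006)^15 − 1) = €2,910.3245…
Penalties + interest = €5,812.5844… + €2,910.3245… = €8,722.91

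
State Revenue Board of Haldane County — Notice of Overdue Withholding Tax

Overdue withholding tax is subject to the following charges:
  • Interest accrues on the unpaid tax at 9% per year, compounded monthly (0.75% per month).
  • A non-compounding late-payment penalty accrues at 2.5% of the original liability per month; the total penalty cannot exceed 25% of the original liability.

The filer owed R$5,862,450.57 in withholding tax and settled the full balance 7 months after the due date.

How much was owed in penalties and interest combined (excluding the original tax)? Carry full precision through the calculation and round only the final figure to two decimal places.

Penalty: 7 × 2.5% × R$5,862,450.57 = R$1,025,928.85… (below the 25% cap of R$1,465,612.64…)
Interest: R$5,862,450.57 × ((1 + 0.0075)^7 − 1) = R$5,862,450.57 × 0.0536961… = R$314,790.8896…
Penalties + interest = R$1,025,928.8498… + R$314,790.8896… = R$1,340,719.74

R$1,340,719.74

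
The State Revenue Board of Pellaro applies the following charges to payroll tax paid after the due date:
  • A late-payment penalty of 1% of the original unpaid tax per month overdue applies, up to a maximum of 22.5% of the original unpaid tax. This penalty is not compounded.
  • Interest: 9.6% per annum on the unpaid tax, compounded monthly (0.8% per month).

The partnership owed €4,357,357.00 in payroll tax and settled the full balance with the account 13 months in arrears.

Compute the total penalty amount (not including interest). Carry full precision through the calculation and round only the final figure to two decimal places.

Penalty: 13 × 1% × €4,357,357.00 = €566,456.41 (below the 22.5% cap of €980,405.33…)

€566,456.41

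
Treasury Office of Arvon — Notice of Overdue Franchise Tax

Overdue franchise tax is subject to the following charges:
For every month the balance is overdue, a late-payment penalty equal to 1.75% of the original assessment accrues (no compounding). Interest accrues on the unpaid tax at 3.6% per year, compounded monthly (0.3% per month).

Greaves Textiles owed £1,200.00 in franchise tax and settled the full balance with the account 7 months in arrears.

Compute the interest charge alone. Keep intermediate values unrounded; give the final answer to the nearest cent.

£25.43

Interest: £1,200.00 × ((1 + 0.003)^7 − 1) = £1,200.00 × 0.0211899… = £25.4279…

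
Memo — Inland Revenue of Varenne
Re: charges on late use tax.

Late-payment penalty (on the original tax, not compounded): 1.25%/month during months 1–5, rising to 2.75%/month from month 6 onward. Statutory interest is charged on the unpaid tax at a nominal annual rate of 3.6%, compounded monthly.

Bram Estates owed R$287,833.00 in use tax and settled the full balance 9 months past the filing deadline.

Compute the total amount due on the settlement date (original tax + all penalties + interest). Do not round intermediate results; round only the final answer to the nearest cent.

Penalty, months 1–5: 5 × 1.25% × R$287,833.00 = R$17,989.56…
Penalty, months 6–9: 4 × 2.75% × R$287,833.00 = R$31,661.63
Interest (3.6%/yr ÷ 12 = 0.3%/month): R$287,833.00 × ((1 + 0.003)^9 − 1) = R$7,865.4046…
Total = R$287,833.00 + R$49,651.1925 + R$7,865.4046… = R$345,349.60

R$345,349.60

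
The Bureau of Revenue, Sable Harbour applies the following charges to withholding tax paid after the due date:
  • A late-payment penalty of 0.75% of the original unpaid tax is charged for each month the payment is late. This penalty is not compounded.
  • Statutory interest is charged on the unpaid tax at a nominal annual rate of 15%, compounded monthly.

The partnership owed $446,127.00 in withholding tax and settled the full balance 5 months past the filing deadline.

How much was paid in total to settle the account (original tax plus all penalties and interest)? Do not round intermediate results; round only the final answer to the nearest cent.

$491,445.54

Late-payment penalty = 0.75% × $446,127.00 × 5 mo = $16,729.76…
Interest (15%/yr ÷ 12 = 1.25%/month): $446,127.00 × ((1 + 0.0125)^5 − 1) = $28,588.7790…
Total = $446,127.00 + $16,729.7625 + $28,588.7790… = $491,445.54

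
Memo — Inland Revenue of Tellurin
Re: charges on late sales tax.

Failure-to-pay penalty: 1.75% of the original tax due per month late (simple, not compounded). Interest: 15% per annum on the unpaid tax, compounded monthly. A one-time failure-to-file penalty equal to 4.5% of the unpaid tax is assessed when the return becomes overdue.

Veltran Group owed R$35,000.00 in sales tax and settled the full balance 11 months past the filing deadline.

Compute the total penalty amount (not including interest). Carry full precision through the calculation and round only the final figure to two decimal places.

Failure-to-file penalty: 4.5% × R$35,000.00 = R$1,575.00
Failure-to-pay penalty = 1.75% × R$35,000.00 × 11 mo = R$6,737.50
Total penalty = R$1,575.00 + R$6,737.50 = R$8,312.50

R$8,312.50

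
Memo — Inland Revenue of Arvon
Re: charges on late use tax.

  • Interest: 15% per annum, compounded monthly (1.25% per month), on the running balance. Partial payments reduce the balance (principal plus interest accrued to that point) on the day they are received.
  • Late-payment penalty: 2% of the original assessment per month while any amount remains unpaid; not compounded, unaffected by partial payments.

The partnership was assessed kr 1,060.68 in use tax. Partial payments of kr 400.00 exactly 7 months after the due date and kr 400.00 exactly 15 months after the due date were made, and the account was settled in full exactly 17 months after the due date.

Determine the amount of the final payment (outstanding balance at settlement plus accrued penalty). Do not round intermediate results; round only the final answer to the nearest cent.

Balance at month 7: kr 1,060.6800 × (1 + 0.0125)^7 = kr 1,157.0433…
After kr 400.00 payment: kr 1,157.0433… − kr 400.00 = kr 757.0433…
Balance at month 15: kr 757.0433… × (1 + 0.0125)^8 = kr 836.1438…
After kr 400.00 payment: kr 836.1438… − kr 400.00 = kr 436.1438…
Balance at month 17: kr 436.1438… × (1 + 0.0125)^2 = kr 447.1155…
Penalty: 17 × 2% × kr 1,060.68 = kr 360.63…
Final settlement = outstanding balance + penalty = kr 447.1155… + kr 360.63… = kr 807.75

kr 807.75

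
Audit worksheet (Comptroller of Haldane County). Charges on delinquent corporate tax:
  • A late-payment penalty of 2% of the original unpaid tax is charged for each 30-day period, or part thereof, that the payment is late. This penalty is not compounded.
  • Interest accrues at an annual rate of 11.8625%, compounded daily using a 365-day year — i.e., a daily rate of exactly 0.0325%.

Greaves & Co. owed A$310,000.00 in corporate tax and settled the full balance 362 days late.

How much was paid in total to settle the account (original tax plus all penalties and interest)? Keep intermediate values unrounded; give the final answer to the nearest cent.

Penalty periods: ⌈362/30⌉ = 13; penalty = 13 × 2% × A$310,000.00 = A$80,600.00
Interest: A$310,000.00 × ((1 + 0.000325)^362 − 1) = A$310,000.00 × 0.12482884… = A$38,696.9418…
Total = A$310,000.00 + A$80,600.0000 + A$38,696.9418… = A$429,296.94

A$429,296.94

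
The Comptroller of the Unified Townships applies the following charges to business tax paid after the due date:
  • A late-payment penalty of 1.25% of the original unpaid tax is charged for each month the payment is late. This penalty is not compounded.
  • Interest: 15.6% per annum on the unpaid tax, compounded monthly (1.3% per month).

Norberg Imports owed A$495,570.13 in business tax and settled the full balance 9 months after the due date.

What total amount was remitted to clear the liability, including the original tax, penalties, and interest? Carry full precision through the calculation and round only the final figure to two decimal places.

Late-payment penalty = 1.25% × A$495,570.13 × 9 mo = A$55,751.64…
Interest: A$495,570.13 × ((1 + 0.013)^9 − 1) = A$495,570.13 × 0.1232722… = A$61,090.0171…
Total = A$495,570.13 + A$55,751.6396… + A$61,090.0171… = A$612,411.79

A$612,411.79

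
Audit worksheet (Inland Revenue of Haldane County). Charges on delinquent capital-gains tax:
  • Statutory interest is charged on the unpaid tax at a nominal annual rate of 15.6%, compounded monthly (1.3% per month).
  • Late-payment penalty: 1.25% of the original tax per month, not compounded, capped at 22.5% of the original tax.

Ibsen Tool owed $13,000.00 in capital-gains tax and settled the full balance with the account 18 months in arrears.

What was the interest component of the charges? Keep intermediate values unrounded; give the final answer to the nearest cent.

$3,402.63

Interest: $13,000.00 × ((1 + 0.013)^18 − 1) = $13,000.00 × 0.2617404… = $3,402.6255…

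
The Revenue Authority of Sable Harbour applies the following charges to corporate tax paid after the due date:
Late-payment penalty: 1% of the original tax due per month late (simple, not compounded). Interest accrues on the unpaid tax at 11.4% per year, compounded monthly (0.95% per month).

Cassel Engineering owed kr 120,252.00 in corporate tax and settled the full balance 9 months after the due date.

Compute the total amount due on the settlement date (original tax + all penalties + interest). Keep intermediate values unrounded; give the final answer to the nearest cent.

kr 141,755.71

Late-payment penalty = 1% × kr 120,252.00 × 9 mo = kr 10,822.68
Interest: kr 120,252.00 × ((1 + 0.0095)^9 − 1) = kr 120,252.00 × 0.0888221… = kr 10,681.0298…
Total = kr 120,252.00 + kr 10,822.6800 + kr 10,681.0298… = kr 141,755.71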